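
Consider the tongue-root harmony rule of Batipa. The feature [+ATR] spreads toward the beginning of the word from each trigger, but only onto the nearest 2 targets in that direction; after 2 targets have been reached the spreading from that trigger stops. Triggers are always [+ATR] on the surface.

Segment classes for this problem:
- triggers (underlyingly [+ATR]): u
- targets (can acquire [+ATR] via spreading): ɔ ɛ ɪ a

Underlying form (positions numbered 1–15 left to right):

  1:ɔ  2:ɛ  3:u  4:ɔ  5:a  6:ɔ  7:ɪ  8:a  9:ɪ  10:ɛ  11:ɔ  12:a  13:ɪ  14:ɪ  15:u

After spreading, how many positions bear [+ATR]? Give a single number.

From /u/ at 3 leftward: 2 /ɛ/ → [+ATR]; 1 /ɔ/ → [+ATR]; bound reached.
From /u/ at 15 leftward: 14 /ɪ/ → [+ATR]; 13 /ɪ/ → [+ATR]; bound reached.
Targets with no active source: positions 4 5 6 7 8 9 10 11 12 stay [-ATR].
[+ATR] positions on the surface: 1 2 3 13 14 15.

6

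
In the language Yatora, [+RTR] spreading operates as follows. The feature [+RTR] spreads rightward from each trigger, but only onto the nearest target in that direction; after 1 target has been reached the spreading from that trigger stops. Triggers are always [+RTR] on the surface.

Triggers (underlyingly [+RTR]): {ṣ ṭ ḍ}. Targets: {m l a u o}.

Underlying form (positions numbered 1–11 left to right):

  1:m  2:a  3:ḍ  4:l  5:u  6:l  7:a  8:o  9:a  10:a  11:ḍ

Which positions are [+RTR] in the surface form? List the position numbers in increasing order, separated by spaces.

3 4 11

From /ḍ/ at 3 rightward: 4 /l/ → [+RTR]; bound reached.
From /ḍ/ at 11 rightward: word edge.
Targets with no active source: positions 1 2 5 6 7 8 9 10 stay [-emphatic].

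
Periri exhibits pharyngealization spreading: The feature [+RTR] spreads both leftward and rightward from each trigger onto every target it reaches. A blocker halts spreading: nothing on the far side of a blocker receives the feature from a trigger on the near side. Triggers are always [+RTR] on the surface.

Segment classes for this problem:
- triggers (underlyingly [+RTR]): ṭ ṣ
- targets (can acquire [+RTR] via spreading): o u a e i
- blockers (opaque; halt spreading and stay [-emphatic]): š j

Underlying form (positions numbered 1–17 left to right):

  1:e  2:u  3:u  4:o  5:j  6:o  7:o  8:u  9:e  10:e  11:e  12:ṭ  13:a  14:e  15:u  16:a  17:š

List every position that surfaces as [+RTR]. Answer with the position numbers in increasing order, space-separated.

From /ṭ/ at 12 rightward: 13 /a/ → [+RTR]; 14 /e/ → [+RTR]; 15 /u/ → [+RTR]; 16 /a/ → [+RTR]; 17 /š/ blocks.
From /ṭ/ at 12 leftward: 11 /e/ → [+RTR]; 10 /e/ → [+RTR]; 9 /e/ → [+RTR]; 8 /u/ → [+RTR]; 7 /o/ → [+RTR]; 6 /o/ → [+RTR]; 5 /j/ blocks.
Targets with no active source: positions 1 2 3 4 stay [-emphatic].

6 7 8 9 10 11 12 13 14 15 16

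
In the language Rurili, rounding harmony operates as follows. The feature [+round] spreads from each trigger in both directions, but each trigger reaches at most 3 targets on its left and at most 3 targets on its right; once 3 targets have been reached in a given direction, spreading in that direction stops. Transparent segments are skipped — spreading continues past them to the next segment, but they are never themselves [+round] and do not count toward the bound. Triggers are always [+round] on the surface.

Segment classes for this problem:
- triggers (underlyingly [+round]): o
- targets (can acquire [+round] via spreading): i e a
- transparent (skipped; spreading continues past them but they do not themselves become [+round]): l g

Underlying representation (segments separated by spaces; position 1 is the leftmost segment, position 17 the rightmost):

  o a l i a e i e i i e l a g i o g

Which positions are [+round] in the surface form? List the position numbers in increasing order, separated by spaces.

From /o/ at 1 rightward: 2 /a/ → [+round]; 3 /l/ transparent; 4 /i/ → [+round]; 5 /a/ → [+round]; bound reached.
From /o/ at 1 leftward: word edge.
From /o/ at 16 rightward: 17 /g/ transparent; word edge.
From /o/ at 16 leftward: 15 /i/ → [+round]; 14 /g/ transparent; 13 /a/ → [+round]; 12 /l/ transparent; 11 /e/ → [+round]; bound reached.
Targets with no active source: positions 6 7 8 9 10 stay [-round].

1 2 4 5 11 13 15 16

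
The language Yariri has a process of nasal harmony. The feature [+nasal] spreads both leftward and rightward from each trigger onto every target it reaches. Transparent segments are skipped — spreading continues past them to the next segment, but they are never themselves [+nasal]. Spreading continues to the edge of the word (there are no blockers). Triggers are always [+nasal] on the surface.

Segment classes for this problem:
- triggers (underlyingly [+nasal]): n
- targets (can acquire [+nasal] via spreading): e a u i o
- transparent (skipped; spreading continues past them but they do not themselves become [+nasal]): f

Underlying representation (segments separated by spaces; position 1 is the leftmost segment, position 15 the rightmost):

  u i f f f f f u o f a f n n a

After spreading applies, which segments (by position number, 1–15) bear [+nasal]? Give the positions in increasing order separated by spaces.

From /n/ at 13 rightward: 14 /n/ is itself a trigger — this domain ends here.
From /n/ at 13 leftward: 12 /f/ transparent; 11 /a/ → [+nasal]; 10 /f/ transparent; 9 /o/ → [+nasal]; 8 /u/ → [+nasal]; 7 /f/ transparent; 6 /f/ transparent; 5 /f/ transparent; 4 /f/ transparent; 3 /f/ transparent; 2 /i/ → [+nasal]; 1 /u/ → [+nasal]; word edge.
From /n/ at 14 rightward: 15 /a/ → [+nasal]; word edge.
From /n/ at 14 leftward: 13 /n/ is itself a trigger — this domain ends here.

1 2 8 9 11 13 14 15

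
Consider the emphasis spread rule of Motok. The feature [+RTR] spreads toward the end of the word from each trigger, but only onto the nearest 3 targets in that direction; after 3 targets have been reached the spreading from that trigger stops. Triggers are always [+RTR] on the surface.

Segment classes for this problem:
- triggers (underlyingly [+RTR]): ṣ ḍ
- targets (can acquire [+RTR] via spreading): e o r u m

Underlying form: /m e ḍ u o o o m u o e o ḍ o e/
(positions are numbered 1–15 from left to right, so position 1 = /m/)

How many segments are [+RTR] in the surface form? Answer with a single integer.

7

From /ḍ/ at 3 rightward: 4 /u/ → [+RTR]; 5 /o/ → [+RTR]; 6 /o/ → [+RTR]; bound reached.
From /ḍ/ at 13 rightward: 14 /o/ → [+RTR]; 15 /e/ → [+RTR]; word edge.
Targets with no active source: positions 1 2 7 8 9 10 11 12 stay [-emphatic].
[+RTR] positions on the surface: 3 4 5 6 13 14 15.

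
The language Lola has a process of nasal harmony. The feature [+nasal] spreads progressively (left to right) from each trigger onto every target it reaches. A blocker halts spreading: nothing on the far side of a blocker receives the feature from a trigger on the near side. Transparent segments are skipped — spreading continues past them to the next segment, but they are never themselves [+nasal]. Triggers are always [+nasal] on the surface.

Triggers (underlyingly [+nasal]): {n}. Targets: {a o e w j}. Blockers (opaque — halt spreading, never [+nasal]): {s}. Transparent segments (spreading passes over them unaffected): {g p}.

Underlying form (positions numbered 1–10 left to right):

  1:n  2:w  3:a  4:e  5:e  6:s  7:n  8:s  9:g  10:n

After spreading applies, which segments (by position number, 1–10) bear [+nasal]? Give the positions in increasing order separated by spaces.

1 2 3 4 5 7 10

From /n/ at 1 rightward: 2 /w/ → [+nasal]; 3 /a/ → [+nasal]; 4 /e/ → [+nasal]; 5 /e/ → [+nasal]; 6 /s/ blocks.
From /n/ at 7 rightward: 8 /s/ blocks.
From /n/ at 10 rightward: word edge.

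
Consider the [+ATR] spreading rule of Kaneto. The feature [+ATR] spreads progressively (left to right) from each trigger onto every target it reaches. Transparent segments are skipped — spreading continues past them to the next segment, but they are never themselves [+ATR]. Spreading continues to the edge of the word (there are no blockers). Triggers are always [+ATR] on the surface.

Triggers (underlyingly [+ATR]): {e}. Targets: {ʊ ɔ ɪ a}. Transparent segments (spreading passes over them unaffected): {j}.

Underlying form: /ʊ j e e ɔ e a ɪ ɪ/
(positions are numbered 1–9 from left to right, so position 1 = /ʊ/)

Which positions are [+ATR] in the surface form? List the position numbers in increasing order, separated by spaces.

3 4 5 6 7 8 9

From /e/ at 3 rightward: 4 /e/ is itself a trigger — this domain ends here.
From /e/ at 4 rightward: 5 /ɔ/ → [+ATR]; 6 /e/ is itself a trigger — this domain ends here.
From /e/ at 6 rightward: 7 /a/ → [+ATR]; 8 /ɪ/ → [+ATR]; 9 /ɪ/ → [+ATR]; word edge.
Target with no active source: position 1 stays [-ATR].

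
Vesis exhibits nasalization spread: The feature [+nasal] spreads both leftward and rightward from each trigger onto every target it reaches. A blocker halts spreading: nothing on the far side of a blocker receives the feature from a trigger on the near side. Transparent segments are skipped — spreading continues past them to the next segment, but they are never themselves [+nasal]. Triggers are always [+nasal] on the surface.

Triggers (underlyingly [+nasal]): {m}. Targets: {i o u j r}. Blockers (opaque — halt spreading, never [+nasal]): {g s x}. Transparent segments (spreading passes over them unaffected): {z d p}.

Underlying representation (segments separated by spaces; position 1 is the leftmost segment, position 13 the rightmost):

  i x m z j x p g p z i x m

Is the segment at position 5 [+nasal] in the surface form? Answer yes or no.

From /m/ at 3 rightward: 4 /z/ transparent; 5 /j/ → [+nasal]; 6 /x/ blocks.
From /m/ at 3 leftward: 2 /x/ blocks.
From /m/ at 13 rightward: word edge.
From /m/ at 13 leftward: 12 /x/ blocks.
Targets with no active source: positions 1 11 stay [-nasal].
[+nasal] positions on the surface: 3 5 13.

yes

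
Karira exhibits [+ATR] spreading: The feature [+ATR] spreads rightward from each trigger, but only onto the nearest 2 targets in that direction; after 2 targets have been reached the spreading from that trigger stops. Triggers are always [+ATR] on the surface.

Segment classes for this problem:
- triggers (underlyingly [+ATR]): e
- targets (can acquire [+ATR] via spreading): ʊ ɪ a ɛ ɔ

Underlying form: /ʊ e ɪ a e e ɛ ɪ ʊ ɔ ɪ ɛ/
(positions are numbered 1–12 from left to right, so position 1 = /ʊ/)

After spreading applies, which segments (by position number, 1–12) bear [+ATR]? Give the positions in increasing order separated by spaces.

2 3 4 5 6 7 8

From /e/ at 2 rightward: 3 /ɪ/ → [+ATR]; 4 /a/ → [+ATR]; bound reached.
From /e/ at 5 rightward: 6 /e/ is itself a trigger — this domain ends here.
From /e/ at 6 rightward: 7 /ɛ/ → [+ATR]; 8 /ɪ/ → [+ATR]; bound reached.
Targets with no active source: positions 1 9 10 11 12 stay [-ATR].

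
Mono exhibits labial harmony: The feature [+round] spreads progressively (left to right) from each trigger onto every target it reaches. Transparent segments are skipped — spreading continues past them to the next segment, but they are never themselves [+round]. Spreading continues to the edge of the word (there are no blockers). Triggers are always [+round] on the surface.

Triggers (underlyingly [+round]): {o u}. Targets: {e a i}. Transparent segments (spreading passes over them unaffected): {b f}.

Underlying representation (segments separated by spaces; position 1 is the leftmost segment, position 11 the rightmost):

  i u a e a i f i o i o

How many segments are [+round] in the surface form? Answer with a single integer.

From /u/ at 2 rightward: 3 /a/ → [+round]; 4 /e/ → [+round]; 5 /a/ → [+round]; 6 /i/ → [+round]; 7 /f/ transparent; 8 /i/ → [+round]; 9 /o/ is itself a trigger — this domain ends here.
From /o/ at 9 rightward: 10 /i/ → [+round]; 11 /o/ is itself a trigger — this domain ends here.
From /o/ at 11 rightward: word edge.
Target with no active source: position 1 stays [-round].
[+round] positions on the surface: 2 3 4 5 6 8 9 10 11.

9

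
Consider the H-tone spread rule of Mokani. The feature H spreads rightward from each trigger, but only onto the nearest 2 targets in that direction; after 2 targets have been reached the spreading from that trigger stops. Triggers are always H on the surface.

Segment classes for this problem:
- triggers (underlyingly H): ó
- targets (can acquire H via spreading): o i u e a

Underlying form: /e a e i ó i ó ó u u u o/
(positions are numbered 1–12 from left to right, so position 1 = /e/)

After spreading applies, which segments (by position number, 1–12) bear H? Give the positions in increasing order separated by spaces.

5 6 7 8 9 10

From /ó/ at 5 rightward: 6 /i/ → H; 7 /ó/ is itself a trigger — this domain ends here.
From /ó/ at 7 rightward: 8 /ó/ is itself a trigger — this domain ends here.
From /ó/ at 8 rightward: 9 /u/ → H; 10 /u/ → H; bound reached.
Targets with no active source: positions 1 2 3 4 11 12 stay [-high tone].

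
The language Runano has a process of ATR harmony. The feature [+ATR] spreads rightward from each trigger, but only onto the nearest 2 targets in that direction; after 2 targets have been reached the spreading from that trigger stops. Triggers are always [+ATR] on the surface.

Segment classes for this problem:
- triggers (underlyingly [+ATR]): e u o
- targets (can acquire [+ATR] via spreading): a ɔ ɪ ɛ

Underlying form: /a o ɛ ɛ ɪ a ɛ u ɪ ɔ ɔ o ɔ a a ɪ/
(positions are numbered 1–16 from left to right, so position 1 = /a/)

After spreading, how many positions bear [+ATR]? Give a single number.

9

From /o/ at 2 rightward: 3 /ɛ/ → [+ATR]; 4 /ɛ/ → [+ATR]; bound reached.
From /u/ at 8 rightward: 9 /ɪ/ → [+ATR]; 10 /ɔ/ → [+ATR]; bound reached.
From /o/ at 12 rightward: 13 /ɔ/ → [+ATR]; 14 /a/ → [+ATR]; bound reached.
Targets with no active source: positions 1 5 6 7 11 15 16 stay [-ATR].
[+ATR] positions on the surface: 2 3 4 8 9 10 12 13 14.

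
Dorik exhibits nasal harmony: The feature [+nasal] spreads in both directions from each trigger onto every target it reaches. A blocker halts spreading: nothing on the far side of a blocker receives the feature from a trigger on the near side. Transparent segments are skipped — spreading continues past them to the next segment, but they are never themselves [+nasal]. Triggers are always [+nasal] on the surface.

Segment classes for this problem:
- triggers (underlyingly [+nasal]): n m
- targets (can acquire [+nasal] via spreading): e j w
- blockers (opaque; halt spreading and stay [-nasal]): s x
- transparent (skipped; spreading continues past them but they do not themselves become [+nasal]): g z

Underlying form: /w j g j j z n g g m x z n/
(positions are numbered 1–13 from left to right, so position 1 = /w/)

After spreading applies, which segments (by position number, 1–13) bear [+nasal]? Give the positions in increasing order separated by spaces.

From /n/ at 7 rightward: 8 /g/ transparent; 9 /g/ transparent; 10 /m/ is itself a trigger — this domain ends here.
From /n/ at 7 leftward: 6 /z/ transparent; 5 /j/ → [+nasal]; 4 /j/ → [+nasal]; 3 /g/ transparent; 2 /j/ → [+nasal]; 1 /w/ → [+nasal]; word edge.
From /m/ at 10 rightward: 11 /x/ blocks.
From /m/ at 10 leftward: 9 /g/ transparent; 8 /g/ transparent; 7 /n/ is itself a trigger — this domain ends here.
From /n/ at 13 rightward: word edge.
From /n/ at 13 leftward: 12 /z/ transparent; 11 /x/ blocks.

1 2 4 5 7 10 13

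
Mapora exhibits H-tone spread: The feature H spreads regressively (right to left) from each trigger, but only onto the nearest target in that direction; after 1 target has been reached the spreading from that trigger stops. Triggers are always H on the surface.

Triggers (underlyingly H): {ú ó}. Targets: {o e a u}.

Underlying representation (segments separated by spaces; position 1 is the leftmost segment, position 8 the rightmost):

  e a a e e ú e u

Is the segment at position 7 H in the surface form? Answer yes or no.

no

From /ú/ at 6 leftward: 5 /e/ → H; bound reached.
Targets with no active source: positions 1 2 3 4 7 8 stay [-high tone].
H positions on the surface: 5 6.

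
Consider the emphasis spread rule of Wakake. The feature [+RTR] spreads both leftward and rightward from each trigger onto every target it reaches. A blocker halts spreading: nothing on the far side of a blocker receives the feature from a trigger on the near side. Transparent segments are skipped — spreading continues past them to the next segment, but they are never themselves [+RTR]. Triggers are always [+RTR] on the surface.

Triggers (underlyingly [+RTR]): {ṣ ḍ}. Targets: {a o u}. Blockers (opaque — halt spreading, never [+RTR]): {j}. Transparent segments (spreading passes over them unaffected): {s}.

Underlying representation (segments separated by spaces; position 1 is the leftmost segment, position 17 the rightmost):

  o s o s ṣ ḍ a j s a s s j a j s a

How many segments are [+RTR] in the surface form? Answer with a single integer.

From /ṣ/ at 5 rightward: 6 /ḍ/ is itself a trigger — this domain ends here.
From /ṣ/ at 5 leftward: 4 /s/ transparent; 3 /o/ → [+RTR]; 2 /s/ transparent; 1 /o/ → [+RTR]; word edge.
From /ḍ/ at 6 rightward: 7 /a/ → [+RTR]; 8 /j/ blocks.
From /ḍ/ at 6 leftward: 5 /ṣ/ is itself a trigger — this domain ends here.
Targets with no active source: positions 10 14 17 stay [-emphatic].
[+RTR] positions on the surface: 1 3 5 6 7.

5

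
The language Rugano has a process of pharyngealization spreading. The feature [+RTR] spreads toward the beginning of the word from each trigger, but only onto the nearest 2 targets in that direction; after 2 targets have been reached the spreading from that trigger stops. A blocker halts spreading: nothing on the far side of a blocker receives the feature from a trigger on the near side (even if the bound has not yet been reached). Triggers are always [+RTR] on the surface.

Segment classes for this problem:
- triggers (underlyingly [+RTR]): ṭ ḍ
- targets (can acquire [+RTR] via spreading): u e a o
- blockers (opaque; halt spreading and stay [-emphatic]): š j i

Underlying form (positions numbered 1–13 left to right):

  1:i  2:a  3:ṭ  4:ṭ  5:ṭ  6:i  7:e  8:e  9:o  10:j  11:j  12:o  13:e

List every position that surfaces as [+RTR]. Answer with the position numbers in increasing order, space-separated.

From /ṭ/ at 3 leftward: 2 /a/ → [+RTR]; 1 /i/ blocks.
From /ṭ/ at 4 leftward: 3 /ṭ/ is itself a trigger — this domain ends here.
From /ṭ/ at 5 leftward: 4 /ṭ/ is itself a trigger — this domain ends here.
Targets with no active source: positions 7 8 9 12 13 stay [-emphatic].

2 3 4 5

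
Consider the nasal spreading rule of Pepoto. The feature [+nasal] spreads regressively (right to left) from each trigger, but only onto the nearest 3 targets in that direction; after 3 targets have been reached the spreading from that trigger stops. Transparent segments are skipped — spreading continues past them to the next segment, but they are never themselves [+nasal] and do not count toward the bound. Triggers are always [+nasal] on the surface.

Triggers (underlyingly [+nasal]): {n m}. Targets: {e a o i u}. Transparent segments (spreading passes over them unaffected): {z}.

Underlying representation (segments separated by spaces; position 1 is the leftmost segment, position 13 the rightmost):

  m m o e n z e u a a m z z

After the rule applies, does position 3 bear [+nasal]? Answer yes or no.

yes

From /m/ at 1 leftward: word edge.
From /m/ at 2 leftward: 1 /m/ is itself a trigger — this domain ends here.
From /n/ at 5 leftward: 4 /e/ → [+nasal]; 3 /o/ → [+nasal]; 2 /m/ is itself a trigger — this domain ends here.
From /m/ at 11 leftward: 10 /a/ → [+nasal]; 9 /a/ → [+nasal]; 8 /u/ → [+nasal]; bound reached.
Target with no active source: position 7 stays [-nasal].
[+nasal] positions on the surface: 1 2 3 4 5 8 9 10 11.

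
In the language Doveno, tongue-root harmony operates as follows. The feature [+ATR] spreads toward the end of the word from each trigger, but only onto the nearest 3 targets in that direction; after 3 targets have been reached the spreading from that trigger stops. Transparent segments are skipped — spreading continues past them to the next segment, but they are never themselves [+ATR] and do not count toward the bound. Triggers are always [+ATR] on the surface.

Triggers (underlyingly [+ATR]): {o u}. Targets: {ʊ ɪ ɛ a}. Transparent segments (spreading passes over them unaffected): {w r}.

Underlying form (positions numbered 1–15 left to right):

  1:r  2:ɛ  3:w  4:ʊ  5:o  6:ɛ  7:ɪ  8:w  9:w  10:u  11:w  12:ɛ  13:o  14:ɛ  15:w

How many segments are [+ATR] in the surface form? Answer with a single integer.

7

From /o/ at 5 rightward: 6 /ɛ/ → [+ATR]; 7 /ɪ/ → [+ATR]; 8 /w/ transparent; 9 /w/ transparent; 10 /u/ is itself a trigger — this domain ends here.
From /u/ at 10 rightward: 11 /w/ transparent; 12 /ɛ/ → [+ATR]; 13 /o/ is itself a trigger — this domain ends here.
From /o/ at 13 rightward: 14 /ɛ/ → [+ATR]; 15 /w/ transparent; word edge.
Targets with no active source: positions 2 4 stay [-ATR].
[+ATR] positions on the surface: 5 6 7 10 12 13 14.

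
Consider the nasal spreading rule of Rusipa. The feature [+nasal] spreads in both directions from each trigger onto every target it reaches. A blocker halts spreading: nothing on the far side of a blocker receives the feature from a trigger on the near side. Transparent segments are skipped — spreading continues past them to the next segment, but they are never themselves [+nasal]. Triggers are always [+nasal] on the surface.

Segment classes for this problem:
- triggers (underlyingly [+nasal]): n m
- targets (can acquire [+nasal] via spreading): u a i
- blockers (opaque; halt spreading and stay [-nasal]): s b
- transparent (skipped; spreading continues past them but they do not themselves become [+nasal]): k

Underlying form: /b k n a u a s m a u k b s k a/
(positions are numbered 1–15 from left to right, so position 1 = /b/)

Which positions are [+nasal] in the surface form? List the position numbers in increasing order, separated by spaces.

From /n/ at 3 rightward: 4 /a/ → [+nasal]; 5 /u/ → [+nasal]; 6 /a/ → [+nasal]; 7 /s/ blocks.
From /n/ at 3 leftward: 2 /k/ transparent; 1 /b/ blocks.
From /m/ at 8 rightward: 9 /a/ → [+nasal]; 10 /u/ → [+nasal]; 11 /k/ transparent; 12 /b/ blocks.
From /m/ at 8 leftward: 7 /s/ blocks.
Target with no active source: position 15 stays [-nasal].

3 4 5 6 8 9 10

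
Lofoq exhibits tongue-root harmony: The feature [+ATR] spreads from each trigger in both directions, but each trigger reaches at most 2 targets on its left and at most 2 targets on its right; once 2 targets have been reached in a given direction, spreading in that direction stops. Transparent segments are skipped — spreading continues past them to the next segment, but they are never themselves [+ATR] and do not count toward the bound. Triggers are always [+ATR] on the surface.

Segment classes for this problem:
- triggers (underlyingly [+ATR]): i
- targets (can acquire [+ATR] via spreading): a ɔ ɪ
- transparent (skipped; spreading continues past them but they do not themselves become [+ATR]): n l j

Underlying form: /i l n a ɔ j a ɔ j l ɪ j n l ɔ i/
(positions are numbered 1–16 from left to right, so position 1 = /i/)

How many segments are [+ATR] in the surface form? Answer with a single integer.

From /i/ at 1 rightward: 2 /l/ transparent; 3 /n/ transparent; 4 /a/ → [+ATR]; 5 /ɔ/ → [+ATR]; bound reached.
From /i/ at 1 leftward: word edge.
From /i/ at 16 rightward: word edge.
From /i/ at 16 leftward: 15 /ɔ/ → [+ATR]; 14 /l/ transparent; 13 /n/ transparent; 12 /j/ transparent; 11 /ɪ/ → [+ATR]; bound reached.
Targets with no active source: positions 7 8 stay [-ATR].
[+ATR] positions on the surface: 1 4 5 11 15 16.

6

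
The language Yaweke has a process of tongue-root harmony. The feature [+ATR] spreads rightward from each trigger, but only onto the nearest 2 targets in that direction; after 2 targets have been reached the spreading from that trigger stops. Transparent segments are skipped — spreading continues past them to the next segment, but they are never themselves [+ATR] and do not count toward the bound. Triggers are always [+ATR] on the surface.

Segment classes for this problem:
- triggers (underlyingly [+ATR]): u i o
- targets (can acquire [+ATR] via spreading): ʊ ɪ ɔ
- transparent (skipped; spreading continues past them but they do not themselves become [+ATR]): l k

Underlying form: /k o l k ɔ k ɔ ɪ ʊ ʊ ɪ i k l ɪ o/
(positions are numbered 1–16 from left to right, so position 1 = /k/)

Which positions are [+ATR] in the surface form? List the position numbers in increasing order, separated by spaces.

From /o/ at 2 rightward: 3 /l/ transparent; 4 /k/ transparent; 5 /ɔ/ → [+ATR]; 6 /k/ transparent; 7 /ɔ/ → [+ATR]; bound reached.
From /i/ at 12 rightward: 13 /k/ transparent; 14 /l/ transparent; 15 /ɪ/ → [+ATR]; 16 /o/ is itself a trigger — this domain ends here.
From /o/ at 16 rightward: word edge.
Targets with no active source: positions 8 9 10 11 stay [-ATR].

2 5 7 12 15 16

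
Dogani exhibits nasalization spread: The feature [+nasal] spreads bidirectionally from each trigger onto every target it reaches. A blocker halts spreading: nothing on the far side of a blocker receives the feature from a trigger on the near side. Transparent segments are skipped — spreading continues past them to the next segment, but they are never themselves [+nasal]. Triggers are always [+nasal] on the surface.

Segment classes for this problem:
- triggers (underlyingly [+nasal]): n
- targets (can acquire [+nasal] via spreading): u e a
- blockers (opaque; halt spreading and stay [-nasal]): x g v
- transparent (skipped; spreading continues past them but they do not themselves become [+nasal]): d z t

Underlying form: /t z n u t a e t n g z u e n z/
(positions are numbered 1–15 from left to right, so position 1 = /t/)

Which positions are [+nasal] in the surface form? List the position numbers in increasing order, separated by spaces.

3 4 6 7 9 12 13 14

From /n/ at 3 rightward: 4 /u/ → [+nasal]; 5 /t/ transparent; 6 /a/ → [+nasal]; 7 /e/ → [+nasal]; 8 /t/ transparent; 9 /n/ is itself a trigger — this domain ends here.
From /n/ at 3 leftward: 2 /z/ transparent; 1 /t/ transparent; word edge.
From /n/ at 9 rightward: 10 /g/ blocks.
From /n/ at 9 leftward: 8 /t/ transparent; 7 /e/ → [+nasal]; 6 /a/ → [+nasal]; 5 /t/ transparent; 4 /u/ → [+nasal]; 3 /n/ is itself a trigger — this domain ends here.
From /n/ at 14 rightward: 15 /z/ transparent; word edge.
From /n/ at 14 leftward: 13 /e/ → [+nasal]; 12 /u/ → [+nasal]; 11 /z/ transparent; 10 /g/ blocks.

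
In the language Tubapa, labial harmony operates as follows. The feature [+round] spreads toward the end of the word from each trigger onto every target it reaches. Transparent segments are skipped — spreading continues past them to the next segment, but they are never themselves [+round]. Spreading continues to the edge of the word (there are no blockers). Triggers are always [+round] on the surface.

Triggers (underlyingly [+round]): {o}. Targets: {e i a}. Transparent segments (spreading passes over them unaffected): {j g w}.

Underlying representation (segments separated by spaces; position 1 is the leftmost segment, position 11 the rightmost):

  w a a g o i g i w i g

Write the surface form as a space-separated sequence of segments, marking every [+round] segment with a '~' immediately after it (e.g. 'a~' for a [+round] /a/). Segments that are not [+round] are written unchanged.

From /o/ at 5 rightward: 6 /i/ → [+round]; 7 /g/ transparent; 8 /i/ → [+round]; 9 /w/ transparent; 10 /i/ → [+round]; 11 /g/ transparent; word edge.
Targets with no active source: positions 2 3 stay [-round].
[+round] positions on the surface: 5 6 8 10.

w a a g o~ i~ g i~ w i~ g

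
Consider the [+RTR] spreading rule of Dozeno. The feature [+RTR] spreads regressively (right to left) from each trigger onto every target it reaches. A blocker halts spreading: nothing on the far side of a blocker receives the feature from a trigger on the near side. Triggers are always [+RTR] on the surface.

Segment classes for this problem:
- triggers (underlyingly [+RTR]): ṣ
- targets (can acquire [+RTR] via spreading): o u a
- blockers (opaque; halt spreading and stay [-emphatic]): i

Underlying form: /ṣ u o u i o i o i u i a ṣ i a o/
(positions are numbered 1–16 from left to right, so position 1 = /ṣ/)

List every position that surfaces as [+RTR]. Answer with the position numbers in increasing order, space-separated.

1 12 13

From /ṣ/ at 1 leftward: word edge.
From /ṣ/ at 13 leftward: 12 /a/ → [+RTR]; 11 /i/ blocks.
Targets with no active source: positions 2 3 4 6 8 10 15 16 stay [-emphatic].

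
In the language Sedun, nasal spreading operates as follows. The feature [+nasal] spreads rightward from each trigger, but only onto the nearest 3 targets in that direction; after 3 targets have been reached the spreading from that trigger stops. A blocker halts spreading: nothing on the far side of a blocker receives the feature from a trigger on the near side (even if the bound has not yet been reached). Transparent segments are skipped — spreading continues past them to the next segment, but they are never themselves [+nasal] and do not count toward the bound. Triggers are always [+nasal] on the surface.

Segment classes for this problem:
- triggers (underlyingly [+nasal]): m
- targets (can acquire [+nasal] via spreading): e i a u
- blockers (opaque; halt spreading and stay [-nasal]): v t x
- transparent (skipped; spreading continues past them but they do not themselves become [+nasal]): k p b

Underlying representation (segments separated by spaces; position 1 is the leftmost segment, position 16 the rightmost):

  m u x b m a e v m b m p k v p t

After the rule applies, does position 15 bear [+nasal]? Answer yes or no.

no

From /m/ at 1 rightward: 2 /u/ → [+nasal]; 3 /x/ blocks.
From /m/ at 5 rightward: 6 /a/ → [+nasal]; 7 /e/ → [+nasal]; 8 /v/ blocks.
From /m/ at 9 rightward: 10 /b/ transparent; 11 /m/ is itself a trigger — this domain ends here.
From /m/ at 11 rightward: 12 /p/ transparent; 13 /k/ transparent; 14 /v/ blocks.
[+nasal] positions on the surface: 1 2 5 6 7 9 11.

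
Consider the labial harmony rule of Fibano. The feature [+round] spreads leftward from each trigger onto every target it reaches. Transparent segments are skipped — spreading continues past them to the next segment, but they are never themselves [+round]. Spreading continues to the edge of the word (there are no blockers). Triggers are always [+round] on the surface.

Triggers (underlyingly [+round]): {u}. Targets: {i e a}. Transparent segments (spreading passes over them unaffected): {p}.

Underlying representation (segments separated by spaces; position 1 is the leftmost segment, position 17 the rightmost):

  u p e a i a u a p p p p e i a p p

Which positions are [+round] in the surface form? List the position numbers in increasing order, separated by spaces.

From /u/ at 1 leftward: word edge.
From /u/ at 7 leftward: 6 /a/ → [+round]; 5 /i/ → [+round]; 4 /a/ → [+round]; 3 /e/ → [+round]; 2 /p/ transparent; 1 /u/ is itself a trigger — this domain ends here.
Targets with no active source: positions 8 13 14 15 stay [-round].

1 3 4 5 6 7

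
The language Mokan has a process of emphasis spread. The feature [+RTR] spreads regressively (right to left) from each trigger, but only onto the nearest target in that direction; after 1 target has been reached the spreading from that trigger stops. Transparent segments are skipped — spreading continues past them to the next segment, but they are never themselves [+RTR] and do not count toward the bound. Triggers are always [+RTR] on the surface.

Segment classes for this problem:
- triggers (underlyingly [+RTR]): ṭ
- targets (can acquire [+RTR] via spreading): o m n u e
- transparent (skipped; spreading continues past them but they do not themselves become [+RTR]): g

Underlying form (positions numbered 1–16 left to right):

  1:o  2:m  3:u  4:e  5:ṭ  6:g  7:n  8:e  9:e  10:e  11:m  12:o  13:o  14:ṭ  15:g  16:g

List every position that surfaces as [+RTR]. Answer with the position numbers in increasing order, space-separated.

4 5 13 14

From /ṭ/ at 5 leftward: 4 /e/ → [+RTR]; bound reached.
From /ṭ/ at 14 leftward: 13 /o/ → [+RTR]; bound reached.
Targets with no active source: positions 1 2 3 7 8 9 10 11 12 stay [-emphatic].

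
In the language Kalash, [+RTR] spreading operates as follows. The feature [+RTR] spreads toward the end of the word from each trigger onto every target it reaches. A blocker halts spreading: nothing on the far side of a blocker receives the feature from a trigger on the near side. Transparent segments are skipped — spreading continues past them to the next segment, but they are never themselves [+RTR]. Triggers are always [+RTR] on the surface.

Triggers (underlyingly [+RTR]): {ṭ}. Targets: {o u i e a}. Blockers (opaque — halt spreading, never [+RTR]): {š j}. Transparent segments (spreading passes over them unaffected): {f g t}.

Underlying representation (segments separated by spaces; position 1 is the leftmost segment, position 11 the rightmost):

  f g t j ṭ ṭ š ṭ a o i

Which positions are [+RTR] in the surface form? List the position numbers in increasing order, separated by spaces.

From /ṭ/ at 5 rightward: 6 /ṭ/ is itself a trigger — this domain ends here.
From /ṭ/ at 6 rightward: 7 /š/ blocks.
From /ṭ/ at 8 rightward: 9 /a/ → [+RTR]; 10 /o/ → [+RTR]; 11 /i/ → [+RTR]; word edge.

5 6 8 9 10 11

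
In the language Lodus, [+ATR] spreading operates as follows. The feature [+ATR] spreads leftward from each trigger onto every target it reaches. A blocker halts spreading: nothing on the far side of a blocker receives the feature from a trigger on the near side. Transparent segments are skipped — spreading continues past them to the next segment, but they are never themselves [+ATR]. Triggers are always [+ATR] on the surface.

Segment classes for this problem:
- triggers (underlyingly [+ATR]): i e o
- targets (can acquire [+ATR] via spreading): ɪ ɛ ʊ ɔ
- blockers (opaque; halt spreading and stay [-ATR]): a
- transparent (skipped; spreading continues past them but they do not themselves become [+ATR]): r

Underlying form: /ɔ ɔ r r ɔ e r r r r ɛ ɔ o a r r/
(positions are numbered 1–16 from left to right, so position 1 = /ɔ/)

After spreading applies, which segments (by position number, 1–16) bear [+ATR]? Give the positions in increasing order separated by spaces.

1 2 5 6 11 12 13

From /e/ at 6 leftward: 5 /ɔ/ → [+ATR]; 4 /r/ transparent; 3 /r/ transparent; 2 /ɔ/ → [+ATR]; 1 /ɔ/ → [+ATR]; word edge.
From /o/ at 13 leftward: 12 /ɔ/ → [+ATR]; 11 /ɛ/ → [+ATR]; 10 /r/ transparent; 9 /r/ transparent; 8 /r/ transparent; 7 /r/ transparent; 6 /e/ is itself a trigger — this domain ends here.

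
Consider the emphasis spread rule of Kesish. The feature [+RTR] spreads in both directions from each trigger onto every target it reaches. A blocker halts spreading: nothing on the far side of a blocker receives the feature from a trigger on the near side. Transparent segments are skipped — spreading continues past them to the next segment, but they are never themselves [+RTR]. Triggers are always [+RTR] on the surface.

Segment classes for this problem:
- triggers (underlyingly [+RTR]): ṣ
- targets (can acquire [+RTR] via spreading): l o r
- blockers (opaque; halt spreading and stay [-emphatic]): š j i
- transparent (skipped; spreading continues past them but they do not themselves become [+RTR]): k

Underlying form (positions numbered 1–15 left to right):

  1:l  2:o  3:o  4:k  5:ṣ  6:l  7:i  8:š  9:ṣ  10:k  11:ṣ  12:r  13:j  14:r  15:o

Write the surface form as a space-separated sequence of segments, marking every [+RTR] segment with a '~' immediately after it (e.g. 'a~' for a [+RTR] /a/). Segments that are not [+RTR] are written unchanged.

l~ o~ o~ k ṣ~ l~ i š ṣ~ k ṣ~ r~ j r o

From /ṣ/ at 5 rightward: 6 /l/ → [+RTR]; 7 /i/ blocks.
From /ṣ/ at 5 leftward: 4 /k/ transparent; 3 /o/ → [+RTR]; 2 /o/ → [+RTR]; 1 /l/ → [+RTR]; word edge.
From /ṣ/ at 9 rightward: 10 /k/ transparent; 11 /ṣ/ is itself a trigger — this domain ends here.
From /ṣ/ at 9 leftward: 8 /š/ blocks.
From /ṣ/ at 11 rightward: 12 /r/ → [+RTR]; 13 /j/ blocks.
From /ṣ/ at 11 leftward: 10 /k/ transparent; 9 /ṣ/ is itself a trigger — this domain ends here.
Targets with no active source: positions 14 15 stay [-emphatic].
[+RTR] positions on the surface: 1 2 3 5 6 9 11 12.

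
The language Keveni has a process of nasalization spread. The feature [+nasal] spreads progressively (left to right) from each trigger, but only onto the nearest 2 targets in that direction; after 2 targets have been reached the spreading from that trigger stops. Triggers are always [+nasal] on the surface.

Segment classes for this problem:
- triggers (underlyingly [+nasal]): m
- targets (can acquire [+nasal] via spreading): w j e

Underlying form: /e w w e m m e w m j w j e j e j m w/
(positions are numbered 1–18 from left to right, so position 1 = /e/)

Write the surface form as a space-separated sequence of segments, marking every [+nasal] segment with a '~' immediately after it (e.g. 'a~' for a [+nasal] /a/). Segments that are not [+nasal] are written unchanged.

From /m/ at 5 rightward: 6 /m/ is itself a trigger — this domain ends here.
From /m/ at 6 rightward: 7 /e/ → [+nasal]; 8 /w/ → [+nasal]; bound reached.
From /m/ at 9 rightward: 10 /j/ → [+nasal]; 11 /w/ → [+nasal]; bound reached.
From /m/ at 17 rightward: 18 /w/ → [+nasal]; word edge.
Targets with no active source: positions 1 2 3 4 12 13 14 15 16 stay [-nasal].
[+nasal] positions on the surface: 5 6 7 8 9 10 11 17 18.

e w w e m~ m~ e~ w~ m~ j~ w~ j e j e j m~ w~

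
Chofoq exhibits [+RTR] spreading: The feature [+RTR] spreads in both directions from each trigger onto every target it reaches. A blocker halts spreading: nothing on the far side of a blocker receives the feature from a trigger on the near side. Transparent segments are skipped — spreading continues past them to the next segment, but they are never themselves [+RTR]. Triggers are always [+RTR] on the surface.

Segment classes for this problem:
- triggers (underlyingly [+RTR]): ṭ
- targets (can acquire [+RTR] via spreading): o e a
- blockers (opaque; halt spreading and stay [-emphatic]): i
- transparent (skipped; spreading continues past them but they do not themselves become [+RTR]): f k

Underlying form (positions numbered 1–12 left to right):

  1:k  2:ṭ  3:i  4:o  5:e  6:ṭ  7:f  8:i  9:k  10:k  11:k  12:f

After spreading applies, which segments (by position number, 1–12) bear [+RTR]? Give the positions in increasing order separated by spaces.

From /ṭ/ at 2 rightward: 3 /i/ blocks.
From /ṭ/ at 2 leftward: 1 /k/ transparent; word edge.
From /ṭ/ at 6 rightward: 7 /f/ transparent; 8 /i/ blocks.
From /ṭ/ at 6 leftward: 5 /e/ → [+RTR]; 4 /o/ → [+RTR]; 3 /i/ blocks.

2 4 5 6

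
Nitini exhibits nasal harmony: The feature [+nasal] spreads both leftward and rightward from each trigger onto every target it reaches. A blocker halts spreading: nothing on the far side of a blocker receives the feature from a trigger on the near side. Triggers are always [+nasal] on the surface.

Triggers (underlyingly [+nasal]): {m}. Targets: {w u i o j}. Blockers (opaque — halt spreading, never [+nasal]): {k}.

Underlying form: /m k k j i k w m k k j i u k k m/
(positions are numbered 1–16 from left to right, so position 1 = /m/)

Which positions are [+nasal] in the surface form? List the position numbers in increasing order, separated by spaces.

1 7 8 16

From /m/ at 1 rightward: 2 /k/ blocks.
From /m/ at 1 leftward: word edge.
From /m/ at 8 rightward: 9 /k/ blocks.
From /m/ at 8 leftward: 7 /w/ → [+nasal]; 6 /k/ blocks.
From /m/ at 16 rightward: word edge.
From /m/ at 16 leftward: 15 /k/ blocks.
Targets with no active source: positions 4 5 11 12 13 stay [-nasal].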